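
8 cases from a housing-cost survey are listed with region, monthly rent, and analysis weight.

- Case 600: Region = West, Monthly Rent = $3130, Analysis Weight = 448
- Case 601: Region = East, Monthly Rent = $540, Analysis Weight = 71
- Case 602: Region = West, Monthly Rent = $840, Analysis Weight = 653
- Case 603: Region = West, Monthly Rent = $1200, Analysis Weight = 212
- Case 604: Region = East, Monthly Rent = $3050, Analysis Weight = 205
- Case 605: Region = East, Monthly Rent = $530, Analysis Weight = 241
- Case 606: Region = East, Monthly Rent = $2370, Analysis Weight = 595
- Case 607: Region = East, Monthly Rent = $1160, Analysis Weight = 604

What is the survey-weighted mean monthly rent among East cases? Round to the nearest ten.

East rows: 601, 604, 605, 606, 607
Weighted sum = 2902110
Sum of weights = 71 + 205 + 241 + 595 + 604 = 1716
Weighted mean = 2902110 / 1716 = 1691.2063

1690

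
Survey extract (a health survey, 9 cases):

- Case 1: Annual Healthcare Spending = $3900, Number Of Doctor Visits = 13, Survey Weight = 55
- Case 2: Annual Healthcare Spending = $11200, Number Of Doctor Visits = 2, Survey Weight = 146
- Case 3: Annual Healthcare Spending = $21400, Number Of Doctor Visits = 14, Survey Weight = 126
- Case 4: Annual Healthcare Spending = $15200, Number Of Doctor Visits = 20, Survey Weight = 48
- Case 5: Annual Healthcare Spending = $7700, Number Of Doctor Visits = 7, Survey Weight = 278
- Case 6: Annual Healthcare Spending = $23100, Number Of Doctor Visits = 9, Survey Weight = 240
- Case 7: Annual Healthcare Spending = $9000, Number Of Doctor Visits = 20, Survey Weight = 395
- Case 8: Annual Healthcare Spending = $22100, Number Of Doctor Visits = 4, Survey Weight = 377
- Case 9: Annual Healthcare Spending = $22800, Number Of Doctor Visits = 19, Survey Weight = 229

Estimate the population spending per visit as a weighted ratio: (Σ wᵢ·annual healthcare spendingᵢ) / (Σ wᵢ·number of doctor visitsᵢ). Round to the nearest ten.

Σ wᵢ·y = 3900×55 + 11200×146 + 21400×126 + 15200×48 + 7700×278 + 23100×240 + 9000×395 + 22100×377 + 22800×229
  = 214500 + 1635200 + 2696400 + 729600 + 2140600 + 5544000 + 3555000 + 8331700 + 5221200 = 30068200
Σ wᵢ·x = 13×55 + 2×146 + 14×126 + 20×48 + 7×278 + 9×240 + 20×395 + 4×377 + 19×229
  = 715 + 292 + 1764 + 960 + 1946 + 2160 + 7900 + 1508 + 4351 = 21596
Ratio = 30068200 / 21596 = 1392.3041

1390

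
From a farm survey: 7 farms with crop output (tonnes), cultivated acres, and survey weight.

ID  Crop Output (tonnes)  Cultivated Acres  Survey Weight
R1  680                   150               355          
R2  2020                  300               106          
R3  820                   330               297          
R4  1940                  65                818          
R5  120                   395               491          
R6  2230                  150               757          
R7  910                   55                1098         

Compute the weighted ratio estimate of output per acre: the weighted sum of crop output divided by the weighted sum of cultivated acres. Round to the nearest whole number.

Σ wᵢ·y = 680×355 + 2020×106 + 820×297 + 1940×818 + 120×491 + 2230×757 + 910×1098
  = 241400 + 214120 + 243540 + 1586920 + 58920 + 1688110 + 999180 = 5032190
Σ wᵢ·x = 150×355 + 300×106 + 330×297 + 65×818 + 395×491 + 150×757 + 55×1098
  = 53250 + 31800 + 98010 + 53170 + 193945 + 113550 + 60390 = 604115
Ratio = 5032190 / 604115 = 8.3298544

8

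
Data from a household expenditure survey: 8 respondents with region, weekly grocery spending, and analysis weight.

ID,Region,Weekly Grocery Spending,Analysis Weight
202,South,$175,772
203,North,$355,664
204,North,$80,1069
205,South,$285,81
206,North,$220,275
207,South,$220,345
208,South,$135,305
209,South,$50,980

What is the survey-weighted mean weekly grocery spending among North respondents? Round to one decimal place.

190.1

North rows: 203, 204, 206
Weighted sum = 355×664 + 80×1069 + 220×275
  = 381740
Sum of weights = 664 + 1069 + 275 = 2008
Weighted mean = 381740 / 2008 = 190.10956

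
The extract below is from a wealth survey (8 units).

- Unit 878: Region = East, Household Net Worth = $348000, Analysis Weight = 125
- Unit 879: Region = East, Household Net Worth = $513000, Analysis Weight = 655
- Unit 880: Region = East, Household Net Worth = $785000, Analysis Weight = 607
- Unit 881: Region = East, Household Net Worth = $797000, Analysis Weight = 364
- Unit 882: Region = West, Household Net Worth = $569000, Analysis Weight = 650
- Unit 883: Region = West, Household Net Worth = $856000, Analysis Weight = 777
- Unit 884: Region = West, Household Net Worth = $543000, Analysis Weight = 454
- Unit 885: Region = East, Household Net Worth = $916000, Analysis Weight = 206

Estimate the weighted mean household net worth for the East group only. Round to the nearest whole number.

682072

East rows: 878, 879, 880, 881, 885
Weighted sum = 348000×125 + 513000×655 + 785000×607 + 797000×364 + 916000×206
  = 43500000 + 336015000 + 476495000 + 290108000 + 188696000 = 1334814000
Sum of weights = 125 + 655 + 607 + 364 + 206 = 1957
Weighted mean = 1334814000 / 1957 = 682071.54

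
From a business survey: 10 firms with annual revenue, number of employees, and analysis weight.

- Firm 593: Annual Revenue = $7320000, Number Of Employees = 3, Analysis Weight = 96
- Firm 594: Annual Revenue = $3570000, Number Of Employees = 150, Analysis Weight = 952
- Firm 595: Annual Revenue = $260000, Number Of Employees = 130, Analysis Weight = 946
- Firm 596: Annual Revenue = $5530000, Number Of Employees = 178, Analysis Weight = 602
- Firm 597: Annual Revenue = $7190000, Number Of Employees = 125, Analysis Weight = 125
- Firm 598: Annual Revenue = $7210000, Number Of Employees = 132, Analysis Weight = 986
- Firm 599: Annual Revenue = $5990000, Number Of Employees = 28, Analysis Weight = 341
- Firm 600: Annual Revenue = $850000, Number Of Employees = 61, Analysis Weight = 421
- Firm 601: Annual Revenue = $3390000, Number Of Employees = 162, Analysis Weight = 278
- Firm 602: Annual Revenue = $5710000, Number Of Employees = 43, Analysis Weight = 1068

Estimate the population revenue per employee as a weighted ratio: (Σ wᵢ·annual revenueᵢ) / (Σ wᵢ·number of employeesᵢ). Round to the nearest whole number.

38943

Σ wᵢ·y = 7320000×96 + 3570000×952 + 260000×946 + 5530000×602 + 7190000×125 + 7210000×986 + 5990000×341 + 850000×421 + 3390000×278 + 5710000×1068
  = 25125330000
Σ wᵢ·x = 3×96 + 150×952 + 130×946 + 178×602 + 125×125 + 132×986 + 28×341 + 61×421 + 162×278 + 43×1068
  = 288 + 142800 + 122980 + 107156 + 15625 + 130152 + 9548 + 25681 + 45036 + 45924 = 645190
Ratio = 25125330000 / 645190 = 38942.529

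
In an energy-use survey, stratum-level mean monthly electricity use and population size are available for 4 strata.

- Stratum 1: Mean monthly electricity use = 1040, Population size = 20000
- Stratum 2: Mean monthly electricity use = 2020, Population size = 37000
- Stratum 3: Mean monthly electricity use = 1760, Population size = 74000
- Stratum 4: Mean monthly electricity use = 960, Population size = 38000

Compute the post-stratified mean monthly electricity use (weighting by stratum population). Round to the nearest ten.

Σ Nₕ·x̄ₕ = 1040×20000 + 2020×37000 + 1760×74000 + 960×38000
  = 20800000 + 74740000 + 130240000 + 36480000 = 262260000
Σ Nₕ = 20000 + 37000 + 74000 + 38000 = 169000
Overall mean = 262260000 / 169000 = 1551.8343

1550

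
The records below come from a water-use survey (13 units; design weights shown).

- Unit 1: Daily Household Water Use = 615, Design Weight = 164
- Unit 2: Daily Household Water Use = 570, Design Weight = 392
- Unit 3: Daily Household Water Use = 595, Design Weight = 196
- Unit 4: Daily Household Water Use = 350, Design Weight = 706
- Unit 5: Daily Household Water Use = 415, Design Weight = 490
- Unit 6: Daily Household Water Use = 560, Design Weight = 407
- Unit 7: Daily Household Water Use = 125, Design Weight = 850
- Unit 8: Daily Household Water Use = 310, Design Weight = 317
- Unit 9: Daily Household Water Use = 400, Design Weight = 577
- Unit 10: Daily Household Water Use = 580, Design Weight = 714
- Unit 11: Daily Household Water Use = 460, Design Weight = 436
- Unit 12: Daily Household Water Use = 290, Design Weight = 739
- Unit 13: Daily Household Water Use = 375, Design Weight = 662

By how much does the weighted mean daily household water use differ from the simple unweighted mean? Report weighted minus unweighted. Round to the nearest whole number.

Unweighted sum = 5645
Unweighted mean = 5645 / 13 = 434.23077
Weighted sum = 2631850
Sum of weights = 6650
Weighted mean = 2631850 / 6650 = 395.76692
Difference (weighted minus unweighted) = -38.463852

-38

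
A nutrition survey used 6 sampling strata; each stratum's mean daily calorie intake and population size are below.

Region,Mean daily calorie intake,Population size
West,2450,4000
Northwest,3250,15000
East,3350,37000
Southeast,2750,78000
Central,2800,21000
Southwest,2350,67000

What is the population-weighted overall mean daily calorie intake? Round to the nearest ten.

Σ Nₕ·x̄ₕ = 2450×4000 + 3250×15000 + 3350×37000 + 2750×78000 + 2800×21000 + 2350×67000
  = 9800000 + 48750000 + 123950000 + 214500000 + 58800000 + 157450000 = 613250000
Σ Nₕ = 4000 + 15000 + 37000 + 78000 + 21000 + 67000 = 222000
Overall mean = 613250000 / 222000 = 2762.3874

2760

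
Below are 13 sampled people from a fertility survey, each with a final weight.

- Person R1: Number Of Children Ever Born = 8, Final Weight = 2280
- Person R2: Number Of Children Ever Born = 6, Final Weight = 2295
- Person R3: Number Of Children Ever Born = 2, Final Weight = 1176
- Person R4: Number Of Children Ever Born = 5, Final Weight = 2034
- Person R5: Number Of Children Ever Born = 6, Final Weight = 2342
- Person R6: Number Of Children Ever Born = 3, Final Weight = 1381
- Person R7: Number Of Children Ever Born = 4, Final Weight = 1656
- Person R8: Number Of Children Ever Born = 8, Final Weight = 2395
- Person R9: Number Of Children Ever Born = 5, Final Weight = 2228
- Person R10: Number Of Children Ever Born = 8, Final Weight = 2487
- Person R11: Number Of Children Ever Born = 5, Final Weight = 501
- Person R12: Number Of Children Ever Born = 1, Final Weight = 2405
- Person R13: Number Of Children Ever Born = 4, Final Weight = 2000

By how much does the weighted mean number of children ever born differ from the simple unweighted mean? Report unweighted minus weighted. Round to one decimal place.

Unweighted sum = 65
Unweighted mean = 65 / 13 = 5
Weighted sum = 132457
Sum of weights = 25180
Weighted mean = 132457 / 25180 = 5.2604051
Difference (unweighted minus weighted) = -0.26040508

-0.3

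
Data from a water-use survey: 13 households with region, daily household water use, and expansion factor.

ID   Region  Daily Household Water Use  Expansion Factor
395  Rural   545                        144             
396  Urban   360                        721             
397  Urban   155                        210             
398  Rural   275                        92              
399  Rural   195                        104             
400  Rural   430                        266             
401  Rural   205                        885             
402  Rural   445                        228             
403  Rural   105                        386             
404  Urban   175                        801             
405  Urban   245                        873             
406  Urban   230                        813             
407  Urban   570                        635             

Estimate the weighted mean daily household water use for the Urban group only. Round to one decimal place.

294.9

Urban rows: 396, 397, 404, 405, 406, 407
Weighted sum = 360×721 + 155×210 + 175×801 + 245×873 + 230×813 + 570×635
  = 1195110
Sum of weights = 721 + 210 + 801 + 873 + 813 + 635 = 4053
Weighted mean = 1195110 / 4053 = 294.87047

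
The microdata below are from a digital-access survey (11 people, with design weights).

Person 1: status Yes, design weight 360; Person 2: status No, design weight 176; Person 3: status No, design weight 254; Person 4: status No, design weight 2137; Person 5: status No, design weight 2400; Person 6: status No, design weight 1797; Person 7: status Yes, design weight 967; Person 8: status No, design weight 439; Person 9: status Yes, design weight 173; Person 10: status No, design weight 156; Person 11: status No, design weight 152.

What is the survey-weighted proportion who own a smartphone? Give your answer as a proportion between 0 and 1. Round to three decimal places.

0.166

Sum of weights for 'Yes' = 360 + 967 + 173 = 1500
Total weight = 360 + 176 + 254 + 2137 + 2400 + 1797 + 967 + 439 + 173 + 156 + 152 = 9011
Weighted proportion = 1500 / 9011 = 0.16646321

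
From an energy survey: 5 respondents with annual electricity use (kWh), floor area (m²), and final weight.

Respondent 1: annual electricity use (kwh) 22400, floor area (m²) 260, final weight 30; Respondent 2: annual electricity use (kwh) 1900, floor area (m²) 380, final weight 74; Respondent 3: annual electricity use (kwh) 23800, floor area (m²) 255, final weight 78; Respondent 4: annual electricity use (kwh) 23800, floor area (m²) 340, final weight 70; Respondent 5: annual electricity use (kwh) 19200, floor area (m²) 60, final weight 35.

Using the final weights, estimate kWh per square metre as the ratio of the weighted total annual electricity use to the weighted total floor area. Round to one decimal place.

Σ wᵢ·y = 22400×30 + 1900×74 + 23800×78 + 23800×70 + 19200×35
  = 672000 + 140600 + 1856400 + 1666000 + 672000 = 5007000
Σ wᵢ·x = 260×30 + 380×74 + 255×78 + 340×70 + 60×35
  = 7800 + 28120 + 19890 + 23800 + 2100 = 81710
Ratio = 5007000 / 81710 = 61.277689

61.3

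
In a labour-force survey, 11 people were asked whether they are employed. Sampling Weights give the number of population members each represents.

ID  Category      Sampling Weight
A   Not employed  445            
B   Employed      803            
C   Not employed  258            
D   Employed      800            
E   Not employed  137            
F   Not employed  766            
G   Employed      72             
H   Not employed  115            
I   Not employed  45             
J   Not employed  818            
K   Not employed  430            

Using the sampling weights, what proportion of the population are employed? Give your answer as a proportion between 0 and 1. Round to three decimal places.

0.357

Sum of weights for 'Employed' = 803 + 800 + 72 = 1675
Total weight = 445 + 803 + 258 + 800 + 137 + 766 + 72 + 115 + 45 + 818 + 430 = 4689
Weighted proportion = 1675 / 4689 = 0.35721902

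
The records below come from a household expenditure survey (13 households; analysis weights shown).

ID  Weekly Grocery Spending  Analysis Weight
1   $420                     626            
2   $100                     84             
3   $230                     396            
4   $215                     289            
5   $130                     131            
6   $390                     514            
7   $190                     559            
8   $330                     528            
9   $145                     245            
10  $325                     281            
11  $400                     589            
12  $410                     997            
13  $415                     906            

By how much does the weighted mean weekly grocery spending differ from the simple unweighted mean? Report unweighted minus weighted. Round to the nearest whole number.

-52

Unweighted sum = 3700
Unweighted mean = 3700 / 13 = 284.61538
Weighted sum = 2069685
Sum of weights = 6145
Weighted mean = 2069685 / 6145 = 336.80797
Difference (unweighted minus weighted) = -52.192589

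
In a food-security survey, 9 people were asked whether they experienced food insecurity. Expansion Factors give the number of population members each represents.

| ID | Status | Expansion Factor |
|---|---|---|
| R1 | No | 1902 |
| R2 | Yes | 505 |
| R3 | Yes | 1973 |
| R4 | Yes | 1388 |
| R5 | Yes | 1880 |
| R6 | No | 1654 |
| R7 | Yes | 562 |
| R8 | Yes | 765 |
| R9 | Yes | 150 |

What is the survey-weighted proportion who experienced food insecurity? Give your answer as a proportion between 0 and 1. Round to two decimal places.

0.67

Sum of weights for 'Yes' = 505 + 1973 + 1388 + 1880 + 562 + 765 + 150 = 7223
Total weight = 1902 + 505 + 1973 + 1388 + 1880 + 1654 + 562 + 765 + 150 = 10779
Weighted proportion = 7223 / 10779 = 0.67009927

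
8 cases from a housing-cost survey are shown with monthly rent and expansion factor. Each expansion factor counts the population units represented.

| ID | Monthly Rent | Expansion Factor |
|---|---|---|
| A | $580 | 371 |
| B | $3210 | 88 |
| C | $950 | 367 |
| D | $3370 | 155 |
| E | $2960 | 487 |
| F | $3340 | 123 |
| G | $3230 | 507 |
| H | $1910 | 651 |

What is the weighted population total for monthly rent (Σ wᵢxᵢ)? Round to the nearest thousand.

6102000

Weighted total = 580×371 + 3210×88 + 950×367 + 3370×155 + 2960×487 + 3340×123 + 3230×507 + 1910×651
  = 6102020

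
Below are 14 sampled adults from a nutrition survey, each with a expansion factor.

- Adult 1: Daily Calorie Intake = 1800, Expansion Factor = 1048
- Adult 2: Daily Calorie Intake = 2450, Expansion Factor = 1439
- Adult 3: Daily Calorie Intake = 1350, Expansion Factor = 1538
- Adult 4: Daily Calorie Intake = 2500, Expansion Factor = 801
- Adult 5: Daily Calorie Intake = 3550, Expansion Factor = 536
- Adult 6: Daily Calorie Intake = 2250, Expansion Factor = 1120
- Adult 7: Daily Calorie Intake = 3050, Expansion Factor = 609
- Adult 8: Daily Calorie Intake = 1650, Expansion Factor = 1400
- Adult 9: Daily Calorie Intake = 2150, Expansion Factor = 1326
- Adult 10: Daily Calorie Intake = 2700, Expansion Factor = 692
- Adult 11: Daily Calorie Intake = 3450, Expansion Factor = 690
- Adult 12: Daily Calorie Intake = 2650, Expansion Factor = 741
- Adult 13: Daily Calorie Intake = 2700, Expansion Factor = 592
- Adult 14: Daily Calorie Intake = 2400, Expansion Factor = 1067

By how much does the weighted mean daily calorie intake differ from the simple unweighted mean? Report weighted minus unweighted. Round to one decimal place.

-173.1

Unweighted sum = 34650
Unweighted mean = 34650 / 14 = 2475
Weighted sum = 31303650
Sum of weights = 13599
Weighted mean = 31303650 / 13599 = 2301.9082
Difference (weighted minus unweighted) = -173.09177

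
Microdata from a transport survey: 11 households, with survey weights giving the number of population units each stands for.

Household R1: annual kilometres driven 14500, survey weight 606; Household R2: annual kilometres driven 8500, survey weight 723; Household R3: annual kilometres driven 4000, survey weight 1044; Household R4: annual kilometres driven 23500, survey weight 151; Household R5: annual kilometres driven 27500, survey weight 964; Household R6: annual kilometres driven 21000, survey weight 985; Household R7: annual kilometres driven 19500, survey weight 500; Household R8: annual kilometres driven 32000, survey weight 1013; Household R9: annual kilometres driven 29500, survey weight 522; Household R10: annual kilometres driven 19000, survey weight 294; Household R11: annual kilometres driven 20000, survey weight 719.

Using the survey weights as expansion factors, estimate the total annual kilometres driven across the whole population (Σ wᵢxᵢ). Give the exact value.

Weighted total = 14500×606 + 8500×723 + 4000×1044 + 23500×151 + 27500×964 + 21000×985 + 19500×500 + 32000×1013 + 29500×522 + 19000×294 + 20000×719
  = 8787000 + 6145500 + 4176000 + 3548500 + 26510000 + 20685000 + 9750000 + 32416000 + 15399000 + 5586000 + 14380000 = 147383000

147383000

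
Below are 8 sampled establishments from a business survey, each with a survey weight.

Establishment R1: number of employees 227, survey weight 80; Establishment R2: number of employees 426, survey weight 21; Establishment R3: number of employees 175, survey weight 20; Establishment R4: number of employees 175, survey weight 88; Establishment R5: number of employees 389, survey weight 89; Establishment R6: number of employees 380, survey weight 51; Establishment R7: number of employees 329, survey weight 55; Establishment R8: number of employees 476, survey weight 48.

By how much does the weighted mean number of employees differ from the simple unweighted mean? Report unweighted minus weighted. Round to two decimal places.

Unweighted sum = 227 + 426 + 175 + 175 + 389 + 380 + 329 + 476 = 2577
Unweighted mean = 2577 / 8 = 322.125
Weighted sum = 140950
Sum of weights = 80 + 21 + 20 + 88 + 89 + 51 + 55 + 48 = 452
Weighted mean = 140950 / 452 = 311.83628
Difference (unweighted minus weighted) = 10.288717

10.29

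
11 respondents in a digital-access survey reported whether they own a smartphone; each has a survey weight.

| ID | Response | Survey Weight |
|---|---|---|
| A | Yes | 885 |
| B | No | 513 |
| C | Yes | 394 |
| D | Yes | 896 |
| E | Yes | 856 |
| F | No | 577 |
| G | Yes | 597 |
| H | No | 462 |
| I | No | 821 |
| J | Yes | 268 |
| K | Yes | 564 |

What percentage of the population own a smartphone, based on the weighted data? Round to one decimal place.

65.3

Sum of weights for 'Yes' = 885 + 394 + 896 + 856 + 597 + 268 + 564 = 4460
Total weight = 885 + 513 + 394 + 896 + 856 + 577 + 597 + 462 + 821 + 268 + 564 = 6833
Weighted proportion = 4460 / 6833 = 0.65271477 → 65.271477%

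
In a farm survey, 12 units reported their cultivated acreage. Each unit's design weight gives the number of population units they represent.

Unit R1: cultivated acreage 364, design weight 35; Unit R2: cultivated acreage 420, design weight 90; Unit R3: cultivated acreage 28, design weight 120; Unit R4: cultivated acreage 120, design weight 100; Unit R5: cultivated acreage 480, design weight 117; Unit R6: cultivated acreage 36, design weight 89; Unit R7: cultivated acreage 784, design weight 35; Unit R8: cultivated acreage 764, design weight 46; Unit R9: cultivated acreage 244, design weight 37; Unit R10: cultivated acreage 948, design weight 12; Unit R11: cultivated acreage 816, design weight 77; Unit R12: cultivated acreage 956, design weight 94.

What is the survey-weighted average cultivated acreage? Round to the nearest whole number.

424

Weighted sum = 364×35 + 420×90 + 28×120 + 120×100 + 480×117 + 36×89 + 784×35 + 764×46 + 244×37 + 948×12 + 816×77 + 956×94
  = 12740 + 37800 + 3360 + 12000 + 56160 + 3204 + 27440 + 35144 + 9028 + 11376 + 62832 + 89864 = 360948
Sum of weights = 35 + 90 + 120 + 100 + 117 + 89 + 35 + 46 + 37 + 12 + 77 + 94 = 852
Weighted mean = 360948 / 852 = 423.64789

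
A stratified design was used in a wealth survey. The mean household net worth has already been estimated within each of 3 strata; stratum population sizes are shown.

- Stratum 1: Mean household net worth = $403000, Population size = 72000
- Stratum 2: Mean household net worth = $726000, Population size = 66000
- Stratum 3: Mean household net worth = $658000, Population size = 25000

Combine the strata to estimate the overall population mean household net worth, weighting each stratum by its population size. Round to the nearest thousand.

Σ Nₕ·x̄ₕ = 403000×72000 + 726000×66000 + 658000×25000
  = 29016000000 + 47916000000 + 16450000000 = 93382000000
Σ Nₕ = 72000 + 66000 + 25000 = 163000
Overall mean = 93382000000 / 163000 = 572895.71

573000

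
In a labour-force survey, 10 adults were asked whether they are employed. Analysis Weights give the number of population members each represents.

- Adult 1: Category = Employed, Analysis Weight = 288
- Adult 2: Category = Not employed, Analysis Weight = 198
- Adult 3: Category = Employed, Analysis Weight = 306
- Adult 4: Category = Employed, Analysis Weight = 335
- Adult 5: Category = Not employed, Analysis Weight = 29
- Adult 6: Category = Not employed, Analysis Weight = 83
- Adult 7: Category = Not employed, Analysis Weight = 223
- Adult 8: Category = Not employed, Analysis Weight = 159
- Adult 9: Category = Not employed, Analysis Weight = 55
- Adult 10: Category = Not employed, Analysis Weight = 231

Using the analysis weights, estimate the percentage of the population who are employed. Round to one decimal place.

48.7

Sum of weights for 'Employed' = 288 + 306 + 335 = 929
Total weight = 288 + 198 + 306 + 335 + 29 + 83 + 223 + 159 + 55 + 231 = 1907
Weighted proportion = 929 / 1907 = 0.4871526 → 48.71526%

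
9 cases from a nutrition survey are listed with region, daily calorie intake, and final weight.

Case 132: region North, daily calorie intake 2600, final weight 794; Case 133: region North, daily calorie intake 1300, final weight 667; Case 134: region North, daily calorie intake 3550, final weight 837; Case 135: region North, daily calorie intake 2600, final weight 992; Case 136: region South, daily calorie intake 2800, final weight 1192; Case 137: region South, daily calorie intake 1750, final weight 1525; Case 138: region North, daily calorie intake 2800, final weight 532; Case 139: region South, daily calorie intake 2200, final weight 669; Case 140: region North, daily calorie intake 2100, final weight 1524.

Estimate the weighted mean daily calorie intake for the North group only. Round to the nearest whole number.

North rows: 132, 133, 134, 135, 138, 140
Weighted sum = 2600×794 + 1300×667 + 3550×837 + 2600×992 + 2800×532 + 2100×1524
  = 2064400 + 867100 + 2971350 + 2579200 + 1489600 + 3200400 = 13172050
Sum of weights = 794 + 667 + 837 + 992 + 532 + 1524 = 5346
Weighted mean = 13172050 / 5346 = 2463.9076

2464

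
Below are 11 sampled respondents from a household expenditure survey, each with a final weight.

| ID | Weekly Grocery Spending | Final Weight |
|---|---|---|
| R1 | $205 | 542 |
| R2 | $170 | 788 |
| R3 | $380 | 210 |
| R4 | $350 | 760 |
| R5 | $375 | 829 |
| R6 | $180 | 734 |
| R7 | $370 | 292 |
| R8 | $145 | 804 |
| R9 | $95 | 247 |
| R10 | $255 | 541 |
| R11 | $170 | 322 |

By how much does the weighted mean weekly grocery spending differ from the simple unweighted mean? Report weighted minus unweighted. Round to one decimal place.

-2.0

Unweighted sum = 205 + 170 + 380 + 350 + 375 + 180 + 370 + 145 + 95 + 255 + 170 = 2695
Unweighted mean = 2695 / 11 = 245
Weighted sum = 205×542 + 170×788 + 380×210 + 350×760 + 375×829 + 180×734 + 370×292 + 145×804 + 95×247 + 255×541 + 170×322
  = 111110 + 133960 + 79800 + 266000 + 310875 + 132120 + 108040 + 116580 + 23465 + 137955 + 54740 = 1474645
Sum of weights = 542 + 788 + 210 + 760 + 829 + 734 + 292 + 804 + 247 + 541 + 322 = 6069
Weighted mean = 1474645 / 6069 = 242.9799
Difference (weighted minus unweighted) = -2.0201022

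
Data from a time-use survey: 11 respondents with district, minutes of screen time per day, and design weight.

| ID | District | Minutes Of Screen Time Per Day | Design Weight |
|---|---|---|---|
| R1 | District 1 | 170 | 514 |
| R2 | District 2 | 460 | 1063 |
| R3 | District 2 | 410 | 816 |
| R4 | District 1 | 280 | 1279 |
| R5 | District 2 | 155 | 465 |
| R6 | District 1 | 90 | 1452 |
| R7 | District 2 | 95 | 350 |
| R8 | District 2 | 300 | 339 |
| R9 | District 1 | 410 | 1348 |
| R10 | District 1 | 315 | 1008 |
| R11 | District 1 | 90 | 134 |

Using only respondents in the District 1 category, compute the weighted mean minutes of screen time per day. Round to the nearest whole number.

District 1 rows: R1, R4, R6, R9, R10, R11
Weighted sum = 170×514 + 280×1279 + 90×1452 + 410×1348 + 315×1008 + 90×134
  = 87380 + 358120 + 130680 + 552680 + 317520 + 12060 = 1458440
Sum of weights = 514 + 1279 + 1452 + 1348 + 1008 + 134 = 5735
Weighted mean = 1458440 / 5735 = 254.30514

254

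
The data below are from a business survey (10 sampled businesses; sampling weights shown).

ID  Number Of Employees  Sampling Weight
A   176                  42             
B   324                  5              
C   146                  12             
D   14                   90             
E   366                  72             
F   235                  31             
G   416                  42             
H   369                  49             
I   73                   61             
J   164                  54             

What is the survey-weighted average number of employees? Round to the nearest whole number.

Weighted sum = 176×42 + 324×5 + 146×12 + 14×90 + 366×72 + 235×31 + 416×42 + 369×49 + 73×61 + 164×54
  = 94523
Sum of weights = 42 + 5 + 12 + 90 + 72 + 31 + 42 + 49 + 61 + 54 = 458
Weighted mean = 94523 / 458 = 206.3821

206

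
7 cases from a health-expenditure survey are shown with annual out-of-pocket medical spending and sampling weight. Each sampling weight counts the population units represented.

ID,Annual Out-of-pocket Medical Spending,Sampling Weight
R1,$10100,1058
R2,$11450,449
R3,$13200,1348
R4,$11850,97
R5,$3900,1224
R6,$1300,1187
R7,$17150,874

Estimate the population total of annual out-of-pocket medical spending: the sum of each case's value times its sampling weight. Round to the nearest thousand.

56076000

Weighted total = 10100×1058 + 11450×449 + 13200×1348 + 11850×97 + 3900×1224 + 1300×1187 + 17150×874
  = 10685800 + 5141050 + 17793600 + 1149450 + 4773600 + 1543100 + 14989100 = 56075700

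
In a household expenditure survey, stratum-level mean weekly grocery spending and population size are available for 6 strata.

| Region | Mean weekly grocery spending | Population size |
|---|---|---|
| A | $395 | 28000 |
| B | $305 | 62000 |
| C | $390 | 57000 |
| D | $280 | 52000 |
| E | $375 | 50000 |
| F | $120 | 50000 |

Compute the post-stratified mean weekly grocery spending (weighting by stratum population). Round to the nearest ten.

310

Σ Nₕ·x̄ₕ = 395×28000 + 305×62000 + 390×57000 + 280×52000 + 375×50000 + 120×50000
  = 91510000
Σ Nₕ = 299000
Overall mean = 91510000 / 299000 = 306.05351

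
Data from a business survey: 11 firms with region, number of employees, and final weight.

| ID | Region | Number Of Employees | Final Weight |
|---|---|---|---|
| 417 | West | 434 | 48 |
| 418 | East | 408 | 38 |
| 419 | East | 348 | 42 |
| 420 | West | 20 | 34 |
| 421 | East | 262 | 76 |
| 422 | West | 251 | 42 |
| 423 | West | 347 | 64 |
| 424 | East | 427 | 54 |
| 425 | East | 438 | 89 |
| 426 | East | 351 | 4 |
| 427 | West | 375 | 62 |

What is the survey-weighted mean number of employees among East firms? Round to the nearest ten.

East rows: 418, 419, 421, 424, 425, 426
Weighted sum = 408×38 + 348×42 + 262×76 + 427×54 + 438×89 + 351×4
  = 15504 + 14616 + 19912 + 23058 + 38982 + 1404 = 113476
Sum of weights = 303
Weighted mean = 113476 / 303 = 374.50825

370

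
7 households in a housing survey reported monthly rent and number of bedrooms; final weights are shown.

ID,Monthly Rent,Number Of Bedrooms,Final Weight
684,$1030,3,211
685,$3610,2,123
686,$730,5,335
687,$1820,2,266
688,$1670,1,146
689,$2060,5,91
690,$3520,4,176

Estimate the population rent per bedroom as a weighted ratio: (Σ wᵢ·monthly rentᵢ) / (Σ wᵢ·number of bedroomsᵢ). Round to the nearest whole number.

Σ wᵢ·y = 1030×211 + 3610×123 + 730×335 + 1820×266 + 1670×146 + 2060×91 + 3520×176
  = 217330 + 444030 + 244550 + 484120 + 243820 + 187460 + 619520 = 2440830
Σ wᵢ·x = 3×211 + 2×123 + 5×335 + 2×266 + 1×146 + 5×91 + 4×176
  = 633 + 246 + 1675 + 532 + 146 + 455 + 704 = 4391
Ratio = 2440830 / 4391 = 555.8711

556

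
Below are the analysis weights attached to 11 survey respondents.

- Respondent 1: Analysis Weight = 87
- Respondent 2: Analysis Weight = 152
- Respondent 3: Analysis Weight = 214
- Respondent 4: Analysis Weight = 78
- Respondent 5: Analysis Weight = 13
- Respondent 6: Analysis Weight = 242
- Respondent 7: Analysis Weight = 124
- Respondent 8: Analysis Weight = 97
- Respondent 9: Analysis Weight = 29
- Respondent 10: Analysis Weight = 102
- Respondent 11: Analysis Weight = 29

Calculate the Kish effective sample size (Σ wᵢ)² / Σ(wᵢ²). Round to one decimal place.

Σ wᵢ = 87 + 152 + 214 + 78 + 13 + 242 + 124 + 97 + 29 + 102 + 29 = 1167
Σ wᵢ² = 178157
n_eff = 1167² / 178157 = 1361889 / 178157 = 7.6443193

7.6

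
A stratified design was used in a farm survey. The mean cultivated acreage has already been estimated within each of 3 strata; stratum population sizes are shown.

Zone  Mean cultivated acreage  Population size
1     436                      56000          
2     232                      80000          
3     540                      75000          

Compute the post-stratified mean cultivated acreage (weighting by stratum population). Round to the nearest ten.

400

Σ Nₕ·x̄ₕ = 83476000
Σ Nₕ = 211000
Overall mean = 83476000 / 211000 = 395.62085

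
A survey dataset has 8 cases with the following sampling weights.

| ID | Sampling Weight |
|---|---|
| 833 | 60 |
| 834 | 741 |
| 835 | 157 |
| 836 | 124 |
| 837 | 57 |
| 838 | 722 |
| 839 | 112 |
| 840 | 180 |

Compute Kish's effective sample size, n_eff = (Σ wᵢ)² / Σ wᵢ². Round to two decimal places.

Σ wᵢ = 60 + 741 + 157 + 124 + 57 + 722 + 112 + 180 = 2153
Σ wᵢ² = 3600 + 549081 + 24649 + 15376 + 3249 + 521284 + 12544 + 32400 = 1162183
n_eff = 2153² / 1162183 = 4635409 / 1162183 = 3.9885362

3.99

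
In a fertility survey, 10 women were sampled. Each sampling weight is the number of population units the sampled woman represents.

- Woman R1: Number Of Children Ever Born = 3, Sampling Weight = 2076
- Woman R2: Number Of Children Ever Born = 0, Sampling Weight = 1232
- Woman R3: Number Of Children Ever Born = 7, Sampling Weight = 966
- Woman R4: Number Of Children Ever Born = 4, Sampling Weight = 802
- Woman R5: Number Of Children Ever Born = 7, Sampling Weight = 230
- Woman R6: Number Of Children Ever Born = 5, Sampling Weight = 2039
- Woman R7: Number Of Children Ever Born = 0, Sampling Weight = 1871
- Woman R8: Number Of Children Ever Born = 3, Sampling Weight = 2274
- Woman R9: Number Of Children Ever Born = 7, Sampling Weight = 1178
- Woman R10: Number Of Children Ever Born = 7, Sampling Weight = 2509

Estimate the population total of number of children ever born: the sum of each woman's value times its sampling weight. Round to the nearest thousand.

61000

Weighted total = 60634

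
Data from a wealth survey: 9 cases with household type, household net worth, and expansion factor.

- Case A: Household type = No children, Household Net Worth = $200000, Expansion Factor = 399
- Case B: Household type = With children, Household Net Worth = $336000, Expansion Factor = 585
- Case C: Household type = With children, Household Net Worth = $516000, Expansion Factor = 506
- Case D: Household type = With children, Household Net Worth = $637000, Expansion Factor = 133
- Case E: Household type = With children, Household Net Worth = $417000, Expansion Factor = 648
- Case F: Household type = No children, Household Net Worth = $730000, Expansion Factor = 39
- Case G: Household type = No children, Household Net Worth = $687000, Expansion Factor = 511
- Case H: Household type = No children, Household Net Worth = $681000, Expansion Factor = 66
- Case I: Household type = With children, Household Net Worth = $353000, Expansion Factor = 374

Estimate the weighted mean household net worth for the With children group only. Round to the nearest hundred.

With children rows: B, C, D, E, I
Weighted sum = 336000×585 + 516000×506 + 637000×133 + 417000×648 + 353000×374
  = 196560000 + 261096000 + 84721000 + 270216000 + 132022000 = 944615000
Sum of weights = 585 + 506 + 133 + 648 + 374 = 2246
Weighted mean = 944615000 / 2246 = 420576.58

420600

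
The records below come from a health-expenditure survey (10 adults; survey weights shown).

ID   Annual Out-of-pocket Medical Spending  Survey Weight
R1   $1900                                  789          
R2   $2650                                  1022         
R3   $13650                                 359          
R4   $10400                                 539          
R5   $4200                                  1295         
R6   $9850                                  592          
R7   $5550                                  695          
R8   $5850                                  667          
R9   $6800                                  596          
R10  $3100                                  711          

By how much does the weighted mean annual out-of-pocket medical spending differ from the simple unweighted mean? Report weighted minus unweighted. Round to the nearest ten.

Unweighted sum = 1900 + 2650 + 13650 + 10400 + 4200 + 9850 + 5550 + 5850 + 6800 + 3100 = 63950
Unweighted mean = 63950 / 10 = 6395
Weighted sum = 1900×789 + 2650×1022 + 13650×359 + 10400×539 + 4200×1295 + 9850×592 + 5550×695 + 5850×667 + 6800×596 + 3100×711
  = 39999650
Sum of weights = 7265
Weighted mean = 39999650 / 7265 = 5505.8018
Difference (weighted minus unweighted) = -889.19821

-890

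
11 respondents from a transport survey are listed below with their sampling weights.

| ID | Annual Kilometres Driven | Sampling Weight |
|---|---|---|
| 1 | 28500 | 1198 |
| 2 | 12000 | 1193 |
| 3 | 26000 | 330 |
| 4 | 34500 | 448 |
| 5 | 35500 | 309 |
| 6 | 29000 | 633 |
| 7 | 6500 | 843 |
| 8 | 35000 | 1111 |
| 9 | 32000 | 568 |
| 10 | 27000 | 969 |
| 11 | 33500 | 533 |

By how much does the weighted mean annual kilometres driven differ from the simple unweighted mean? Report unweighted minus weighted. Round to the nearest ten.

1610

Unweighted sum = 28500 + 12000 + 26000 + 34500 + 35500 + 29000 + 6500 + 35000 + 32000 + 27000 + 33500 = 299500
Unweighted mean = 299500 / 11 = 27227.273
Weighted sum = 28500×1198 + 12000×1193 + 26000×330 + 34500×448 + 35500×309 + 29000×633 + 6500×843 + 35000×1111 + 32000×568 + 27000×969 + 33500×533
  = 208380500
Sum of weights = 8135
Weighted mean = 208380500 / 8135 = 25615.304
Difference (unweighted minus weighted) = 1611.9685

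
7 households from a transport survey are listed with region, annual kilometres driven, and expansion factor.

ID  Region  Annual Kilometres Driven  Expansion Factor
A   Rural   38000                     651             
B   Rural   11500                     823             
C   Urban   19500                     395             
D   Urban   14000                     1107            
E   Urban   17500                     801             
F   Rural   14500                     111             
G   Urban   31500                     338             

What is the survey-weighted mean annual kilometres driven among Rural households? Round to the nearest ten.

22590

Rural rows: A, B, F
Weighted sum = 38000×651 + 11500×823 + 14500×111
  = 24738000 + 9464500 + 1609500 = 35812000
Sum of weights = 651 + 823 + 111 = 1585
Weighted mean = 35812000 / 1585 = 22594.322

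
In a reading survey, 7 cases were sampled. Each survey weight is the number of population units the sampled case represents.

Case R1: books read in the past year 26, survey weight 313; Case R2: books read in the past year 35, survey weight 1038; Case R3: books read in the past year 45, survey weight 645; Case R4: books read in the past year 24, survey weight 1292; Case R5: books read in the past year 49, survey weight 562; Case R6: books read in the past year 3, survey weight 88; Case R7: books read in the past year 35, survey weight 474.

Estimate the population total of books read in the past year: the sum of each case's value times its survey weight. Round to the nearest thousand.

Weighted total = 26×313 + 35×1038 + 45×645 + 24×1292 + 49×562 + 3×88 + 35×474
  = 8138 + 36330 + 29025 + 31008 + 27538 + 264 + 16590 = 148893

149000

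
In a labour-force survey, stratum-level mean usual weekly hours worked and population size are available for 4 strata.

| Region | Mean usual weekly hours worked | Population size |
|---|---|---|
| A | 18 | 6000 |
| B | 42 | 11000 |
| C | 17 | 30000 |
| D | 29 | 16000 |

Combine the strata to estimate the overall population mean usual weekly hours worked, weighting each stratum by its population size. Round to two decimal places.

24.51

Σ Nₕ·x̄ₕ = 18×6000 + 42×11000 + 17×30000 + 29×16000
  = 108000 + 462000 + 510000 + 464000 = 1544000
Σ Nₕ = 63000
Overall mean = 1544000 / 63000 = 24.507937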